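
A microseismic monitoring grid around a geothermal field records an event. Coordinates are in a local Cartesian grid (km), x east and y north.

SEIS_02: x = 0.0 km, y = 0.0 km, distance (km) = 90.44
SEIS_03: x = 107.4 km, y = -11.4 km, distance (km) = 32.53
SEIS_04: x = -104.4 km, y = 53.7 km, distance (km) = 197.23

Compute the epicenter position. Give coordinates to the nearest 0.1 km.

Circle about each station: x² + y² = 90.44²; (x − 107.4)² + (y + 11.4)² = 32.53²; (x + 104.4)² + (y − 53.7)² = 197.23².
Subtracting the SEIS_02 equation from the SEIS_03 and SEIS_04 equations removes the quadratic terms:
214.8 x − 22.8 y = 18785.91
-208.8 x + 107.4 y = -16937.23
Solving the 2×2 system: x ≈ 89.1, y ≈ 15.5 km.
Check against SEIS_02 (with the unrounded x, y): √(x²+y²) = 90.45 ≈ 90.44 km. ✓

89.1 km east, 15.5 km north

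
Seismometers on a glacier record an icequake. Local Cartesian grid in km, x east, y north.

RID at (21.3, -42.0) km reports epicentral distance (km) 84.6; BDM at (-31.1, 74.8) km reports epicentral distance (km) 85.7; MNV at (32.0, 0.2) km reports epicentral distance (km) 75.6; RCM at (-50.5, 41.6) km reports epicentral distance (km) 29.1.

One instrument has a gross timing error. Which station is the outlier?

Solve using three stations at a time. Using RID, MNV, RCM (subtract circle equations pairwise → linear system) gives (x, y) ≈ (-42.4, 13.7).
Distances from that point to each station vs reported:
  RID: calculated 84.6 vs reported 84.6 → residual 0.0 km
  BDM: calculated 62.1 vs reported 85.7 → residual 23.6 km
  MNV: calculated 75.6 vs reported 75.6 → residual 0.0 km
  RCM: calculated 29.1 vs reported 29.1 → residual 0.0 km
RID, MNV, RCM are mutually consistent (residuals ≈ 0); BDM is off by 23.6 km.

BDM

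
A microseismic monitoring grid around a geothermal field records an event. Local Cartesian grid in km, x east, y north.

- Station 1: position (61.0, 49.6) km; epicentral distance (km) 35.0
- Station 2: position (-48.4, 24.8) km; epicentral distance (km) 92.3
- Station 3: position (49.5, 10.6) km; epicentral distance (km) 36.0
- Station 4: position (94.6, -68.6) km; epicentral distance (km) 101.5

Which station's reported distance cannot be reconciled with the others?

Station 3

Solve using three stations at a time. Using Station 1, Station 2, Station 4 (subtract circle equations pairwise → linear system) gives (x, y) ≈ (43.7, 19.2).
Distances from that point to each station vs reported:
  Station 1: calculated 35.0 vs reported 35.0 → residual 0.0 km
  Station 2: calculated 92.3 vs reported 92.3 → residual 0.0 km
  Station 3: calculated 10.4 vs reported 36.0 → residual 25.6 km
  Station 4: calculated 101.5 vs reported 101.5 → residual 0.0 km
Station 1, Station 2, Station 4 are mutually consistent (residuals ≈ 0); Station 3 is off by 25.6 km.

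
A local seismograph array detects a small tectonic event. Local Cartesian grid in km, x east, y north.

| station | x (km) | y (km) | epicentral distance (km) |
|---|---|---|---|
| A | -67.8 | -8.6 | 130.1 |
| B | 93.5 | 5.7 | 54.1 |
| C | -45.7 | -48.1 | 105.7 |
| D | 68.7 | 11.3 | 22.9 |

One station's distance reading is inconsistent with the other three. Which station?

D

Solve using three stations at a time. Using A, B, C (subtract circle equations pairwise → linear system) gives (x, y) ≈ (59.3, -36.2).
Distances from that point to each station vs reported:
  A: calculated 130.1 vs reported 130.1 → residual 0.0 km
  B: calculated 54.1 vs reported 54.1 → residual 0.0 km
  C: calculated 105.7 vs reported 105.7 → residual 0.0 km
  D: calculated 48.4 vs reported 22.9 → residual 25.5 km
A, B, C are mutually consistent (residuals ≈ 0); D is off by 25.5 km.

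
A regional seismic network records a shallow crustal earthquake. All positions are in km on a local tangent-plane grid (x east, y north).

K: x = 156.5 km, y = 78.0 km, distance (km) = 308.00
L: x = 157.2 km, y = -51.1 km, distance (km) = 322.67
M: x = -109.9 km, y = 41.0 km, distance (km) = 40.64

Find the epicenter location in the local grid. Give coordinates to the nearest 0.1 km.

Circle about each station: (x − 156.5)² + (y − 78.0)² = 308.00²; (x − 157.2)² + (y + 51.1)² = 322.67²; (x + 109.9)² + (y − 41.0)² = 40.64².
Subtracting the K equation from the L and M equations removes the quadratic terms:
1.4 x − 258.2 y = -12505.13
-532.8 x − 74.0 y = 76395.15
Solving the 2×2 system: x ≈ -150.0, y ≈ 47.6 km.

-150.0 km east, 47.6 km north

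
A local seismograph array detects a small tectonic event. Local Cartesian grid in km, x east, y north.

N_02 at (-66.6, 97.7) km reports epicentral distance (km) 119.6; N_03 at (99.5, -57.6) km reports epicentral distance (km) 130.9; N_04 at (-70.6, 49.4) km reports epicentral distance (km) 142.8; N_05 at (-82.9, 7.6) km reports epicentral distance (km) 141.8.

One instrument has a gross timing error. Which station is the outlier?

Solve using three stations at a time. Using N_02, N_03, N_05 (subtract circle equations pairwise → linear system) gives (x, y) ≈ (47.8, 62.7).
Distances from that point to each station vs reported:
  N_02: calculated 119.6 vs reported 119.6 → residual 0.0 km
  N_03: calculated 130.9 vs reported 130.9 → residual 0.0 km
  N_04: calculated 119.1 vs reported 142.8 → residual 23.7 km
  N_05: calculated 141.8 vs reported 141.8 → residual 0.0 km
N_02, N_03, N_05 are mutually consistent (residuals ≈ 0); N_04 is off by 23.7 km.

N_04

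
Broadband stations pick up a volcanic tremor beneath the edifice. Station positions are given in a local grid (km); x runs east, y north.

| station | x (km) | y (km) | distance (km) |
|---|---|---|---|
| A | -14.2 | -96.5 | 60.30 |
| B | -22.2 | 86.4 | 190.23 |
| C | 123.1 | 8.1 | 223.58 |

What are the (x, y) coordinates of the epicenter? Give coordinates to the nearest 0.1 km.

Circle about each station: (x + 14.2)² + (y + 96.5)² = 60.30²; (x + 22.2)² + (y − 86.4)² = 190.23²; (x − 123.1)² + (y − 8.1)² = 223.58².
Subtracting pairs of circle equations eliminates x²+y² and gives linear equations (the radical axes):
-16.0 x + 365.8 y = -34107.45
274.6 x + 209.2 y = -40646.60
Solving the 2×2 system: x ≈ -74.5, y ≈ -96.5 km.

x ≈ -74.5 km, y ≈ -96.5 km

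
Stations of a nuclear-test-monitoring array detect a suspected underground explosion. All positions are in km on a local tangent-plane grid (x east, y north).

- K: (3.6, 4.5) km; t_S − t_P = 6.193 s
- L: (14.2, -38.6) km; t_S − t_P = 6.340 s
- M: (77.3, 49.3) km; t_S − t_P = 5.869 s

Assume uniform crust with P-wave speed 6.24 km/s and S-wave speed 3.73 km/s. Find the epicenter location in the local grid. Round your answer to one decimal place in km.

Distance from S−P lag: d = Δt · v_P v_S / (v_P − v_S) = Δt · (6.24·3.73)/(6.24−3.73) ≈ 9.2730·Δt.
So d_K = 57.43, d_L = 58.79, d_M = 54.42 km.
Circle about each station: (x − 3.6)² + (y − 4.5)² = 57.43²; (x − 14.2)² + (y + 38.6)² = 58.79²; (x − 77.3)² + (y − 49.3)² = 54.42².
Subtracting the K equation from the L and M equations removes the quadratic terms:
21.2 x − 86.2 y = 1500.33
147.4 x + 89.6 y = 8709.24
Solving the 2×2 system: x ≈ 60.6, y ≈ -2.5 km.

(60.6, -2.5)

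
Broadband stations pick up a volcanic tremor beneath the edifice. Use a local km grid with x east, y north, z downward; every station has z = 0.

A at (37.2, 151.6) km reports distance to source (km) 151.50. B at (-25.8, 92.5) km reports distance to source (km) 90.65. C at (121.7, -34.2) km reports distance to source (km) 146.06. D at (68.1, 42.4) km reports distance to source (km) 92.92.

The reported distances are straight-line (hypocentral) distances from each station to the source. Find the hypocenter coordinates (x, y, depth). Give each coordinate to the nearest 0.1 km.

(-9.7, 13.8, 42.0)

Each station gives a sphere (x−x_i)² + (y−y_i)² + z² = d_i² (stations at z=0).
Subtracting the A sphere from B and C: z² cancels, leaving linear equations in x and y:
-126.0 x − 118.2 y = -409.68
169.0 x − 371.6 y = -6767.14
Solving: x ≈ -9.696, y ≈ 13.801 km (keep extra digits for the depth step; rounded: -9.7, 13.8).
Then from the A sphere: z² = 151.50² − (x − 37.2)² − (y − 151.6)² with x = -9.696, y = 13.801, so z ≈ 42.005 ≈ 42.0 km.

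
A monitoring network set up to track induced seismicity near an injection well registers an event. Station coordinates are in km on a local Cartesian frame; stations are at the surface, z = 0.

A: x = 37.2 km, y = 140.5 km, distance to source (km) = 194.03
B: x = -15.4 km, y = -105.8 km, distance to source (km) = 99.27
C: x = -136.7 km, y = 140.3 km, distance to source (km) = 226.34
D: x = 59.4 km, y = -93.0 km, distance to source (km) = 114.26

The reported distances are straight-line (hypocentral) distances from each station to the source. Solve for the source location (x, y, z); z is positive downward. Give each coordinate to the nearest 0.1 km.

Each station gives a sphere (x−x_i)² + (y−y_i)² + z² = d_i² (stations at z=0).
Subtracting the A sphere from B and C: z² cancels, leaving linear equations in x and y:
-105.2 x − 492.6 y = 18099.82
-347.8 x − 0.4 y = 3664.74
Solving: x ≈ -10.497, y ≈ -34.502 km (keep extra digits for the depth step; rounded: -10.5, -34.5).
Then from the A sphere: z² = 194.03² − (x − 37.2)² − (y − 140.5)² with x = -10.497, y = -34.502, so z ≈ 68.898 ≈ 68.9 km.

(-10.5, -34.5, 68.9)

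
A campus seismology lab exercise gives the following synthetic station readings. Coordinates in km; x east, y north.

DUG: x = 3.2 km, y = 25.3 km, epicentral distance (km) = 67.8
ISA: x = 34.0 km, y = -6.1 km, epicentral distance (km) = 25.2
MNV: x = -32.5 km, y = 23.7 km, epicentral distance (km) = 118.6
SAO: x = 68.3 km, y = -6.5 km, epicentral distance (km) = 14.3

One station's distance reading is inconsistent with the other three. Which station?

Solve using three stations at a time. Using DUG, ISA, SAO (subtract circle equations pairwise → linear system) gives (x, y) ≈ (57.3, -15.5).
Distances from that point to each station vs reported:
  DUG: calculated 67.8 vs reported 67.8 → residual 0.0 km
  ISA: calculated 25.1 vs reported 25.2 → residual 0.1 km
  MNV: calculated 98.0 vs reported 118.6 → residual 20.6 km
  SAO: calculated 14.2 vs reported 14.3 → residual 0.1 km
DUG, ISA, SAO are mutually consistent (residuals ≈ 0); MNV is off by 20.6 km.

MNV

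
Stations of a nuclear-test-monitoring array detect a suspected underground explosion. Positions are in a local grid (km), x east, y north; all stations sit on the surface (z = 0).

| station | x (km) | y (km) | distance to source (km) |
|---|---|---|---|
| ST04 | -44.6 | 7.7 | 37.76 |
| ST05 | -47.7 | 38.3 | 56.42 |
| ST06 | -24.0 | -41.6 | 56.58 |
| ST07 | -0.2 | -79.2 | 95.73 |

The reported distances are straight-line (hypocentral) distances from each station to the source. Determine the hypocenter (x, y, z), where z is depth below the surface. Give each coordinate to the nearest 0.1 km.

Each station gives a sphere (x−x_i)² + (y−y_i)² + z² = d_i² (stations at z=0).
Subtracting the ST04 sphere from ST05 and ST06: z² cancels, leaving linear equations in x and y:
-6.2 x + 61.2 y = -63.67
41.2 x − 98.6 y = -1517.37
Solving: x ≈ -51.903, y ≈ -6.298 km (keep extra digits for the depth step; rounded: -51.9, -6.3).
Then from the ST04 sphere: z² = 37.76² − (x + 44.6)² − (y − 7.7)² with x = -51.903, y = -6.298, so z ≈ 34.301 ≈ 34.3 km.

(-51.9, -6.3, 34.3)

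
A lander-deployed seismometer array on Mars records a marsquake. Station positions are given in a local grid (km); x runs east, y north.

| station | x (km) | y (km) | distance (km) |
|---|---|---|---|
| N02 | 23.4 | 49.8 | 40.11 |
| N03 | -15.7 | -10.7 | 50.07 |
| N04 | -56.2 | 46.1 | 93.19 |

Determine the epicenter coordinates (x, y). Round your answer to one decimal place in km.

(29.8, 10.2)

Circle about each station: (x − 23.4)² + (y − 49.8)² = 40.11²; (x + 15.7)² + (y + 10.7)² = 50.07²; (x + 56.2)² + (y − 46.1)² = 93.19².
Subtracting pairs of circle equations eliminates x²+y² and gives linear equations (the radical axes):
-78.2 x − 121.0 y = -3564.81
-159.2 x − 7.4 y = -4819.51
Solving the 2×2 system: x ≈ 29.8, y ≈ 10.2 km.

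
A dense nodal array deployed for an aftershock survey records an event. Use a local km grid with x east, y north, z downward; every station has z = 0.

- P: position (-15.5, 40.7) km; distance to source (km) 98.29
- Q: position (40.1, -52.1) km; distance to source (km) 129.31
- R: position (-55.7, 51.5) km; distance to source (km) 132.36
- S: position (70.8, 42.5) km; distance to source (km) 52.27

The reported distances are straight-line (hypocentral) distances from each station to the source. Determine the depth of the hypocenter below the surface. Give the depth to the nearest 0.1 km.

Each station gives a sphere (x−x_i)² + (y−y_i)² + z² = d_i² (stations at z=0).
Subtracting the P sphere from Q and R: z² cancels, leaving linear equations in x and y:
111.2 x − 185.6 y = -4634.47
-80.4 x + 21.6 y = -4000.25
Solving: x ≈ 67.295, y ≈ 65.289 km (keep extra digits for the depth step; rounded: 67.3, 65.3).
Then from the P sphere: z² = 98.29² − (x + 15.5)² − (y − 40.7)² with x = 67.295, y = 65.289, so z ≈ 46.918 ≈ 46.9 km.

z ≈ 46.9 km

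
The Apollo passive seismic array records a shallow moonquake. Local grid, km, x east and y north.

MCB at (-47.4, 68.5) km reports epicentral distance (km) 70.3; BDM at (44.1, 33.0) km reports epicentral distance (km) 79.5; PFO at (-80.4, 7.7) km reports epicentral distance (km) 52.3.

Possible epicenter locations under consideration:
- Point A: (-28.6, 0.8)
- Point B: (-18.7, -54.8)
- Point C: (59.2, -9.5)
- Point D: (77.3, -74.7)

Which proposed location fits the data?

Point A

For each candidate, compare |candidate − station| to the reported distance:
Point A: residuals MCB 0.0, BDM 0.0, PFO 0.0 → max 0.0 km
Point B: residuals MCB 56.3, BDM 28.4, PFO 35.5 → max 56.3 km
Point C: residuals MCB 61.8, BDM 34.4, PFO 88.4 → max 88.4 km
Point D: residuals MCB 119.6, BDM 33.2, PFO 125.6 → max 125.6 km
Only Point A has all residuals ≈ 0.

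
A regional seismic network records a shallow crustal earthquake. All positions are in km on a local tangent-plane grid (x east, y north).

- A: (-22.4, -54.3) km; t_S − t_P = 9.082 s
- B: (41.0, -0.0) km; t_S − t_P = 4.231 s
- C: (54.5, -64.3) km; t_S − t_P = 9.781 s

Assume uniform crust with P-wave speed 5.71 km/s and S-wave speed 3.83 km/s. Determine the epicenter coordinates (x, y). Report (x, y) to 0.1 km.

(17.8, 43.4)

Distance from S−P lag: d = Δt · v_P v_S / (v_P − v_S) = Δt · (5.71·3.83)/(5.71−3.83) ≈ 11.6326·Δt.
So d_A = 105.65, d_B = 49.22, d_C = 113.78 km.
Circle about each station: (x + 22.4)² + (y + 54.3)² = 105.65²; (x − 41.0)² + y² = 49.22²; (x − 54.5)² + (y + 64.3)² = 113.78².
Subtracting the A equation from the B and C equations removes the quadratic terms:
126.8 x + 108.6 y = 6970.06
153.8 x − 20.0 y = 1870.52
Solving the 2×2 system: x ≈ 17.8, y ≈ 43.4 km.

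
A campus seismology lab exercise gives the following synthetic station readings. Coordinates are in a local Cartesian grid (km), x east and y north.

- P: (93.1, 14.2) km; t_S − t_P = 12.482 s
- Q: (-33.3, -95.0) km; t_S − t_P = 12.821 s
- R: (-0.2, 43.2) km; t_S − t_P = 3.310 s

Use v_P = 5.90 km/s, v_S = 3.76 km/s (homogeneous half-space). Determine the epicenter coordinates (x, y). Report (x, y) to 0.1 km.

(-34.1, 37.9)

Distance from S−P lag: d = Δt · v_P v_S / (v_P − v_S) = Δt · (5.90·3.76)/(5.90−3.76) ≈ 10.3664·Δt.
So d_P = 129.39, d_Q = 132.91, d_R = 34.31 km.
Circle about each station: (x − 93.1)² + (y − 14.2)² = 129.39²; (x + 33.3)² + (y + 95.0)² = 132.91²; (x + 0.2)² + (y − 43.2)² = 34.31².
Subtracting pairs of circle equations eliminates x²+y² and gives linear equations (the radical axes):
-252.8 x − 218.4 y = 341.34
-186.6 x + 58.0 y = 8561.63
Solving the 2×2 system: x ≈ -34.1, y ≈ 37.9 km.
Check against P (with the unrounded x, y): √((x − 93.1)²+(y − 14.2)²) = 129.39 ≈ 129.39 km. ✓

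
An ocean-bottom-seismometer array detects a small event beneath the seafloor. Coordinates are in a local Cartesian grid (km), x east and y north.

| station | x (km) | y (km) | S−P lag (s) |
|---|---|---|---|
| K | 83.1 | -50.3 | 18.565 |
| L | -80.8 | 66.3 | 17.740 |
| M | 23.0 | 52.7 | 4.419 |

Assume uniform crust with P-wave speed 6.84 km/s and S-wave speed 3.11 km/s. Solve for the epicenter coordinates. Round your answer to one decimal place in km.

Distance from S−P lag: d = Δt · v_P v_S / (v_P − v_S) = Δt · (6.84·3.11)/(6.84−3.11) ≈ 5.7031·Δt.
So d_K = 105.88, d_L = 101.17, d_M = 25.20 km.
Circle about each station: (x − 83.1)² + (y + 50.3)² = 105.88²; (x + 80.8)² + (y − 66.3)² = 101.17²; (x − 23.0)² + (y − 52.7)² = 25.20².
Subtracting the K equation from the L and M equations removes the quadratic terms:
-327.8 x + 233.2 y = 2463.84
-120.2 x + 206.0 y = 4446.12
Solving the 2×2 system: x ≈ 13.4, y ≈ 29.4 km.
Check against K (with the unrounded x, y): √((x − 83.1)²+(y + 50.3)²) = 105.88 ≈ 105.88 km. ✓

x ≈ 13.4 km, y ≈ 29.4 km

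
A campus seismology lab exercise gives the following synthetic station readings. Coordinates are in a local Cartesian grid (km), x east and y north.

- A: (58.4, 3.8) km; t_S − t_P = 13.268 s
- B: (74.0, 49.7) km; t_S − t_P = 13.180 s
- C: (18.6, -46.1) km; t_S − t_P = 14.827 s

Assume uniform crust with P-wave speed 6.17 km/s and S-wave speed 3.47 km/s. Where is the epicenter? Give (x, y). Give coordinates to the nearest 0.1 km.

Distance from S−P lag: d = Δt · v_P v_S / (v_P − v_S) = Δt · (6.17·3.47)/(6.17−3.47) ≈ 7.9296·Δt.
So d_A = 105.21, d_B = 104.51, d_C = 117.57 km.
Circle about each station: (x − 58.4)² + (y − 3.8)² = 105.21²; (x − 74.0)² + (y − 49.7)² = 104.51²; (x − 18.6)² + (y + 46.1)² = 117.57².
Subtracting pairs of circle equations eliminates x²+y² and gives linear equations (the radical axes):
31.2 x + 91.8 y = 4667.89
-79.6 x − 99.8 y = -3707.39
Solving the 2×2 system: x ≈ -29.9, y ≈ 61.0 km.

-29.9 km east, 61.0 km north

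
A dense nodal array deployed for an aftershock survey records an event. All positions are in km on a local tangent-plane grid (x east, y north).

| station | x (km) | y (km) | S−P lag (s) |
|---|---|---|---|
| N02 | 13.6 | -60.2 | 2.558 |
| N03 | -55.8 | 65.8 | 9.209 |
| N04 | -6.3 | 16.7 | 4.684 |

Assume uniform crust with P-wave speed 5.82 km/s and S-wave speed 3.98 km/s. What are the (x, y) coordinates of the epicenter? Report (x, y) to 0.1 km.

Distance from S−P lag: d = Δt · v_P v_S / (v_P − v_S) = Δt · (5.82·3.98)/(5.82−3.98) ≈ 12.5889·Δt.
So d_N02 = 32.20, d_N03 = 115.93, d_N04 = 58.97 km.
Circle about each station: (x − 13.6)² + (y + 60.2)² = 32.20²; (x + 55.8)² + (y − 65.8)² = 115.93²; (x + 6.3)² + (y − 16.7)² = 58.97².
Subtracting pairs of circle equations eliminates x²+y² and gives linear equations (the radical axes):
-138.8 x + 252.0 y = -8768.64
-39.8 x + 153.8 y = -5931.04
Solving the 2×2 system: x ≈ -12.9, y ≈ -41.9 km.

x ≈ -12.9 km, y ≈ -41.9 km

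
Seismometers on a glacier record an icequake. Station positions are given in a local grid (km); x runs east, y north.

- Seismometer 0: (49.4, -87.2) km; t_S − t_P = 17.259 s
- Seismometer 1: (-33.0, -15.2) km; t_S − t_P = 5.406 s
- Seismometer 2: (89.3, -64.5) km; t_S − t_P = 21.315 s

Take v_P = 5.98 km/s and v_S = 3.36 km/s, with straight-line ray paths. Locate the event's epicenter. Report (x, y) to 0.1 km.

x ≈ -70.9 km, y ≈ -32.0 km

Distance from S−P lag: d = Δt · v_P v_S / (v_P − v_S) = Δt · (5.98·3.36)/(5.98−3.36) ≈ 7.6690·Δt.
So d_Seismometer 0 = 132.36, d_Seismometer 1 = 41.46, d_Seismometer 2 = 163.46 km.
Circle about each station: (x − 49.4)² + (y + 87.2)² = 132.36²; (x + 33.0)² + (y + 15.2)² = 41.46²; (x − 89.3)² + (y + 64.5)² = 163.46².
Subtracting the Seismometer 0 equation from the Seismometer 1 and Seismometer 2 equations removes the quadratic terms:
-164.8 x + 144.0 y = 7076.08
79.8 x + 45.4 y = -7109.46
Solving the 2×2 system: x ≈ -70.9, y ≈ -32.0 km.
Check against Seismometer 0 (with the unrounded x, y): √((x − 49.4)²+(y + 87.2)²) = 132.36 ≈ 132.36 km. ✓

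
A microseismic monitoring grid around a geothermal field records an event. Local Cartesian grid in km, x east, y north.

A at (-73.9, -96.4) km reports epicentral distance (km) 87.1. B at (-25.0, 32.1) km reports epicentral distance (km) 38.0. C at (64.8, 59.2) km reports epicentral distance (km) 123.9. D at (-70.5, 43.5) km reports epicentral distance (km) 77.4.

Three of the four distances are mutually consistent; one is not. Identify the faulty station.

B

Solve using three stations at a time. Using A, C, D (subtract circle equations pairwise → linear system) gives (x, y) ≈ (-29.0, -21.8).
Distances from that point to each station vs reported:
  A: calculated 87.1 vs reported 87.1 → residual 0.0 km
  B: calculated 54.0 vs reported 38.0 → residual 16.0 km
  C: calculated 123.9 vs reported 123.9 → residual 0.0 km
  D: calculated 77.4 vs reported 77.4 → residual 0.0 km
A, C, D are mutually consistent (residuals ≈ 0); B is off by 16.0 km.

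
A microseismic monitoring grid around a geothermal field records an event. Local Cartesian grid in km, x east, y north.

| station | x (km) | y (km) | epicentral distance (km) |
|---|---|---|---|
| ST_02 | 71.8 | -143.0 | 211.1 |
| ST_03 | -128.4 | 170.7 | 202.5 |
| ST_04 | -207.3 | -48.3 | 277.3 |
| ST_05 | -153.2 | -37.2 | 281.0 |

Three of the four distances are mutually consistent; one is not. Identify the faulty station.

ST_05

Solve using three stations at a time. Using ST_02, ST_03, ST_04 (subtract circle equations pairwise → linear system) gives (x, y) ≈ (45.2, 66.4).
Distances from that point to each station vs reported:
  ST_02: calculated 211.1 vs reported 211.1 → residual 0.0 km
  ST_03: calculated 202.5 vs reported 202.5 → residual 0.0 km
  ST_04: calculated 277.3 vs reported 277.3 → residual 0.0 km
  ST_05: calculated 223.8 vs reported 281.0 → residual 57.2 km
ST_02, ST_03, ST_04 are mutually consistent (residuals ≈ 0); ST_05 is off by 57.2 km.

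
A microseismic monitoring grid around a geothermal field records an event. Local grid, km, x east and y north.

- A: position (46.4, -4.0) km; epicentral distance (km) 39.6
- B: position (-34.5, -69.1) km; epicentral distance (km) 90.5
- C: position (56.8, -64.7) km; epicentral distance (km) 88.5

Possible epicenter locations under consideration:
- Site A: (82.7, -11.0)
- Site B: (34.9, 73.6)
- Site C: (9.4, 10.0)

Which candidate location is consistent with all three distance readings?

Site C

For each candidate, compare |candidate − station| to the reported distance:
Site A: residuals A 2.6, B 40.3, C 28.9 → max 40.3 km
Site B: residuals A 38.8, B 68.2, C 51.5 → max 68.2 km
Site C: residuals A 0.0, B 0.0, C 0.0 → max 0.0 km
Only Site C has all residuals ≈ 0.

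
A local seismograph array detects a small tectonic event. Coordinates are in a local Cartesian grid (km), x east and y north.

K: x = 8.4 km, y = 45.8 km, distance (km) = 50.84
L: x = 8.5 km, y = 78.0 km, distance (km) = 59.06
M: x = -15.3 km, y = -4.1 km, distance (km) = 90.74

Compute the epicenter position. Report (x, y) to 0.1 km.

59.2 km east, 47.7 km north

Circle about each station: (x − 8.4)² + (y − 45.8)² = 50.84²; (x − 8.5)² + (y − 78.0)² = 59.06²; (x + 15.3)² + (y + 4.1)² = 90.74².
Subtracting the K equation from the L and M equations removes the quadratic terms:
0.2 x + 64.4 y = 3084.67
-47.4 x − 99.8 y = -7566.34
Solving the 2×2 system: x ≈ 59.2, y ≈ 47.7 km.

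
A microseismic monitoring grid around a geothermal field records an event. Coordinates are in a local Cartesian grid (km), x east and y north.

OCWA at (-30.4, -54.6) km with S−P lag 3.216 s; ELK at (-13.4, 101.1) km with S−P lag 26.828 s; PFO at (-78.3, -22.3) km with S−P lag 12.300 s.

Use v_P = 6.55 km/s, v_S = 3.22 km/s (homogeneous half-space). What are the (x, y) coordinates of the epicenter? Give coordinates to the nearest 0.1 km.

Distance from S−P lag: d = Δt · v_P v_S / (v_P − v_S) = Δt · (6.55·3.22)/(6.55−3.22) ≈ 6.3336·Δt.
So d_OCWA = 20.37, d_ELK = 169.92, d_PFO = 77.90 km.
Circle about each station: (x + 30.4)² + (y + 54.6)² = 20.37²; (x + 13.4)² + (y − 101.1)² = 169.92²; (x + 78.3)² + (y + 22.3)² = 77.90².
Subtracting pairs of circle equations eliminates x²+y² and gives linear equations (the radical axes):
34.0 x + 311.4 y = -21962.42
-95.8 x + 64.6 y = -2930.61
Solving the 2×2 system: x ≈ -15.8, y ≈ -68.8 km.

x ≈ -15.8 km, y ≈ -68.8 km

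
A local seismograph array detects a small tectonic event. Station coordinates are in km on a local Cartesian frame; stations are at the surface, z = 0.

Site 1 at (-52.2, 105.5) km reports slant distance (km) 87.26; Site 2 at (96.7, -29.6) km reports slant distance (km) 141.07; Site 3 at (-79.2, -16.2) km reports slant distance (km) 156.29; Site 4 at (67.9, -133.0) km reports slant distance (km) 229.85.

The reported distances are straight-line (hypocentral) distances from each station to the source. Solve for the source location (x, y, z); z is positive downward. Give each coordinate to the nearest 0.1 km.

Each station gives a sphere (x−x_i)² + (y−y_i)² + z² = d_i² (stations at z=0).
Subtracting the Site 1 sphere from Site 2 and Site 3: z² cancels, leaving linear equations in x and y:
297.8 x − 270.2 y = -15914.48
-54.0 x − 243.4 y = -24132.27
Solving: x ≈ 30.398, y ≈ 92.402 km (keep extra digits for the depth step; rounded: 30.4, 92.4).
Then from the Site 1 sphere: z² = 87.26² − (x + 52.2)² − (y − 105.5)² with x = 30.398, y = 92.402, so z ≈ 24.906 ≈ 24.9 km.
Check against Site 4 (with the unrounded solution): distance 229.85 ≈ 229.85 km. ✓

(30.4, 92.4, 24.9)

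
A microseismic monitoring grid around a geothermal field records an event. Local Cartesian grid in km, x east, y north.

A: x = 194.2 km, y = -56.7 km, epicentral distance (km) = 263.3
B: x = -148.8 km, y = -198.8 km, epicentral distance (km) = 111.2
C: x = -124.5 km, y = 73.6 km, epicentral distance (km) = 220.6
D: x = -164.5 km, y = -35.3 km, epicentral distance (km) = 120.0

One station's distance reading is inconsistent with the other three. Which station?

Solve using three stations at a time. Using A, B, C (subtract circle equations pairwise → linear system) gives (x, y) ≈ (-56.8, -136.4).
Distances from that point to each station vs reported:
  A: calculated 263.3 vs reported 263.3 → residual 0.0 km
  B: calculated 111.2 vs reported 111.2 → residual 0.0 km
  C: calculated 220.6 vs reported 220.6 → residual 0.0 km
  D: calculated 147.7 vs reported 120.0 → residual 27.7 km
A, B, C are mutually consistent (residuals ≈ 0); D is off by 27.7 km.

D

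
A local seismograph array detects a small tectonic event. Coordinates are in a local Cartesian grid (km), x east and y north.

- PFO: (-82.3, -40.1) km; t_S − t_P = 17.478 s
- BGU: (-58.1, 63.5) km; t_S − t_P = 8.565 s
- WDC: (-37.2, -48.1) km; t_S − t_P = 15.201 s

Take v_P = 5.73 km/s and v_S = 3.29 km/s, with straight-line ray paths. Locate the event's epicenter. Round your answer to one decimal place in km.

Distance from S−P lag: d = Δt · v_P v_S / (v_P − v_S) = Δt · (5.73·3.29)/(5.73−3.29) ≈ 7.7261·Δt.
So d_PFO = 135.04, d_BGU = 66.17, d_WDC = 117.44 km.
Circle about each station: (x + 82.3)² + (y + 40.1)² = 135.04²; (x + 58.1)² + (y − 63.5)² = 66.17²; (x + 37.2)² + (y + 48.1)² = 117.44².
Subtracting pairs of circle equations eliminates x²+y² and gives linear equations (the radical axes):
48.4 x + 207.2 y = 12883.89
90.2 x − 16.0 y = -240.20
Solving the 2×2 system: x ≈ 8.0, y ≈ 60.3 km.

8.0 km east, 60.3 km north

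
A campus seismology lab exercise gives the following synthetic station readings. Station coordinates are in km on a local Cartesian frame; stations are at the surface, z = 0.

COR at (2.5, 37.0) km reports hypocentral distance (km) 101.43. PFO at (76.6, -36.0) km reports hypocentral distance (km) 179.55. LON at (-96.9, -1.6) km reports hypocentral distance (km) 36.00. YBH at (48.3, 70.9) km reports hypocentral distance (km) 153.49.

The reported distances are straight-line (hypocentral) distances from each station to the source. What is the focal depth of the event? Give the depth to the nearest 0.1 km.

Each station gives a sphere (x−x_i)² + (y−y_i)² + z² = d_i² (stations at z=0).
Subtracting the COR sphere from PFO and LON: z² cancels, leaving linear equations in x and y:
148.2 x − 146.0 y = -16161.85
-198.8 x − 77.2 y = 17008.96
Solving: x ≈ -92.201, y ≈ 17.107 km (keep extra digits for the depth step; rounded: -92.2, 17.1).
Then from the COR sphere: z² = 101.43² − (x − 2.5)² − (y − 37.0)² with x = -92.201, y = 17.107, so z ≈ 30.398 ≈ 30.4 km.
Check against YBH (with the unrounded solution): distance 153.49 ≈ 153.49 km. ✓

depth ≈ 30.4 km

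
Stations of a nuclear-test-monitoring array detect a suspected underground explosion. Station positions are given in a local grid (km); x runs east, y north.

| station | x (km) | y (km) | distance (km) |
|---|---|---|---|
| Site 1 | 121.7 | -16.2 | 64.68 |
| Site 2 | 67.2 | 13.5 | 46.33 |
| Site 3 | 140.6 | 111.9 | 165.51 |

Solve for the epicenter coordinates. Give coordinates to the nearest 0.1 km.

59.0 km east, -32.1 km north

Circle about each station: (x − 121.7)² + (y + 16.2)² = 64.68²; (x − 67.2)² + (y − 13.5)² = 46.33²; (x − 140.6)² + (y − 111.9)² = 165.51².
Subtracting the Site 1 equation from the Site 2 and Site 3 equations removes the quadratic terms:
-109.0 x + 59.4 y = -8338.21
37.8 x + 256.2 y = -5993.42
Solving the 2×2 system: x ≈ 59.0, y ≈ -32.1 km.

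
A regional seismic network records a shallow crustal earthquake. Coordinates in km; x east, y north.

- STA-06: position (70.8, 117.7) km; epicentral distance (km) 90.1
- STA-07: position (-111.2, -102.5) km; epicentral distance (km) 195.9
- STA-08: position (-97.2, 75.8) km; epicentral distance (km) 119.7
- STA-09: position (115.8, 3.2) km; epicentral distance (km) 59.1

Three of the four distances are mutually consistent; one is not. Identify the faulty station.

Solve using three stations at a time. Using STA-06, STA-07, STA-08 (subtract circle equations pairwise → linear system) gives (x, y) ≈ (18.3, 44.5).
Distances from that point to each station vs reported:
  STA-06: calculated 90.1 vs reported 90.1 → residual 0.0 km
  STA-07: calculated 195.9 vs reported 195.9 → residual 0.0 km
  STA-08: calculated 119.7 vs reported 119.7 → residual 0.0 km
  STA-09: calculated 105.9 vs reported 59.1 → residual 46.8 km
STA-06, STA-07, STA-08 are mutually consistent (residuals ≈ 0); STA-09 is off by 46.8 km.

STA-09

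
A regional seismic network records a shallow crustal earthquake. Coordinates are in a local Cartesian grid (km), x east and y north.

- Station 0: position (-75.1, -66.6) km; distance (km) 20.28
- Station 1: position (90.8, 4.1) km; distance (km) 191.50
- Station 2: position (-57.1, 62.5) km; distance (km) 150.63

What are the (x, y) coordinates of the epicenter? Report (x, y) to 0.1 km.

(-77.8, -86.7)

Circle about each station: (x + 75.1)² + (y + 66.6)² = 20.28²; (x − 90.8)² + (y − 4.1)² = 191.50²; (x + 57.1)² + (y − 62.5)² = 150.63².
Subtracting the Station 0 equation from the Station 1 and Station 2 equations removes the quadratic terms:
331.8 x + 141.4 y = -38075.09
36.0 x + 258.2 y = -25187.03
Solving the 2×2 system: x ≈ -77.8, y ≈ -86.7 km.
Check against Station 0 (with the unrounded x, y): √((x + 75.1)²+(y + 66.6)²) = 20.28 ≈ 20.28 km. ✓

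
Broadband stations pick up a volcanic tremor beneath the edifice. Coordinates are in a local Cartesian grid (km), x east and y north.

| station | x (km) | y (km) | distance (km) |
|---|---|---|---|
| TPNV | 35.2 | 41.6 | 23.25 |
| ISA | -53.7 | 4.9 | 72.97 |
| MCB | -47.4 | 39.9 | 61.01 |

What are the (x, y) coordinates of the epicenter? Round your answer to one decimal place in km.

Circle about each station: (x − 35.2)² + (y − 41.6)² = 23.25²; (x + 53.7)² + (y − 4.9)² = 72.97²; (x + 47.4)² + (y − 39.9)² = 61.01².
Subtracting pairs of circle equations eliminates x²+y² and gives linear equations (the radical axes):
-177.8 x − 73.4 y = -4845.96
-165.2 x − 3.4 y = -2312.49
Solving the 2×2 system: x ≈ 13.3, y ≈ 33.8 km.

(13.3, 33.8)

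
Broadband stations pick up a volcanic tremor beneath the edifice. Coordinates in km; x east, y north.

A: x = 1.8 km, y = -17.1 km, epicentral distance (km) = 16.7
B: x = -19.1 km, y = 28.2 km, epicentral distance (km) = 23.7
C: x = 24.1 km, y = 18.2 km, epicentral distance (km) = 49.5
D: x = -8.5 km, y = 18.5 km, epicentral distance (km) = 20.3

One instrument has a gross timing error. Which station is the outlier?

A

Solve using three stations at a time. Using B, C, D (subtract circle equations pairwise → linear system) gives (x, y) ≈ (-23.6, 4.9).
Distances from that point to each station vs reported:
  A: calculated 33.6 vs reported 16.7 → residual 16.9 km
  B: calculated 23.7 vs reported 23.7 → residual 0.0 km
  C: calculated 49.5 vs reported 49.5 → residual 0.0 km
  D: calculated 20.3 vs reported 20.3 → residual 0.0 km
B, C, D are mutually consistent (residuals ≈ 0); A is off by 16.9 km.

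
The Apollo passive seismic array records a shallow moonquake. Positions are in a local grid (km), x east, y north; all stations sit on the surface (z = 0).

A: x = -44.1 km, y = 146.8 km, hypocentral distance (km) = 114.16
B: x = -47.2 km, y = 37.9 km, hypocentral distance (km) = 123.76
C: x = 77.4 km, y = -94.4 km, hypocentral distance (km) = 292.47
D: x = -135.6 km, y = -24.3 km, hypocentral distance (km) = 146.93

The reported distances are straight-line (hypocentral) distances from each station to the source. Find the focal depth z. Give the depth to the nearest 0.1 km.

68.8 km

Each station gives a sphere (x−x_i)² + (y−y_i)² + z² = d_i² (stations at z=0).
Subtracting the A sphere from B and C: z² cancels, leaving linear equations in x and y:
-6.2 x − 217.8 y = -22114.83
243.0 x − 482.4 y = -81099.13
Solving: x ≈ -125.101, y ≈ 105.099 km (keep extra digits for the depth step; rounded: -125.1, 105.1).
Then from the A sphere: z² = 114.16² − (x + 44.1)² − (y − 146.8)² with x = -125.101, y = 105.099, so z ≈ 68.792 ≈ 68.8 km.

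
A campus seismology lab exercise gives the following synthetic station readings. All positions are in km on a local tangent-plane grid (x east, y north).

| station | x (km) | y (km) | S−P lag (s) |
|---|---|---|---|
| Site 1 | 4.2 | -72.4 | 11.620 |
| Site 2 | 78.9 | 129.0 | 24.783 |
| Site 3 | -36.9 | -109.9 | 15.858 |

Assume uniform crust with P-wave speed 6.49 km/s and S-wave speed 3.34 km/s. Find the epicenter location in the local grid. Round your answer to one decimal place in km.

(-31.6, -0.9)

Distance from S−P lag: d = Δt · v_P v_S / (v_P − v_S) = Δt · (6.49·3.34)/(6.49−3.34) ≈ 6.8815·Δt.
So d_Site 1 = 79.96, d_Site 2 = 170.54, d_Site 3 = 109.13 km.
Circle about each station: (x − 4.2)² + (y + 72.4)² = 79.96²; (x − 78.9)² + (y − 129.0)² = 170.54²; (x + 36.9)² + (y + 109.9)² = 109.13².
Subtracting the Site 1 equation from the Site 2 and Site 3 equations removes the quadratic terms:
149.4 x + 402.8 y = -5083.48
-82.2 x − 75.0 y = 2664.46
Solving the 2×2 system: x ≈ -31.6, y ≈ -0.9 km.
Check against Site 1 (with the unrounded x, y): √((x − 4.2)²+(y + 72.4)²) = 79.95 ≈ 79.96 km. ✓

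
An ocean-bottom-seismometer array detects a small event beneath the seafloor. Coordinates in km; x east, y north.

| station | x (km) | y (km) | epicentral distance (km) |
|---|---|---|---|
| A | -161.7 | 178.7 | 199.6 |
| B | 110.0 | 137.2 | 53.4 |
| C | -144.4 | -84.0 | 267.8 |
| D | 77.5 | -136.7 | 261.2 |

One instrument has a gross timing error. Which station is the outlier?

B

Solve using three stations at a time. Using A, C, D (subtract circle equations pairwise → linear system) gives (x, y) ≈ (29.1, 120.0).
Distances from that point to each station vs reported:
  A: calculated 199.6 vs reported 199.6 → residual 0.0 km
  B: calculated 82.7 vs reported 53.4 → residual 29.3 km
  C: calculated 267.8 vs reported 267.8 → residual 0.0 km
  D: calculated 261.2 vs reported 261.2 → residual 0.0 km
A, C, D are mutually consistent (residuals ≈ 0); B is off by 29.3 km.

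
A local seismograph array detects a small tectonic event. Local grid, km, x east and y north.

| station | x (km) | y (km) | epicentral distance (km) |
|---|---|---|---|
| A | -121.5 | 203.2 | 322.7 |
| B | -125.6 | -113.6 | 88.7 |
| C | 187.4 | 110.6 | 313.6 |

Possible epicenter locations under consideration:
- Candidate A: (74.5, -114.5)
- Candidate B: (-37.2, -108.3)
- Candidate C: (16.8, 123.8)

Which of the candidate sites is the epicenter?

Candidate B

For each candidate, compare |candidate − station| to the reported distance:
Candidate A: residuals A 50.6, B 111.4, C 61.8 → max 111.4 km
Candidate B: residuals A 0.0, B 0.1, C 0.0 → max 0.1 km
Candidate C: residuals A 163.2, B 188.1, C 142.5 → max 188.1 km
Only Candidate B has all residuals ≈ 0.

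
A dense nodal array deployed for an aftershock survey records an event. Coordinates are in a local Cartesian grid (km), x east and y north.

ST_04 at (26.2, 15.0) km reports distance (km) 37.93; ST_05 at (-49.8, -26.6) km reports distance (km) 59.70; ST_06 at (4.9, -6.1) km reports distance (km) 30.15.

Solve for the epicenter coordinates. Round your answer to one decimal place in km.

(-11.5, 19.2)

Circle about each station: (x − 26.2)² + (y − 15.0)² = 37.93²; (x + 49.8)² + (y + 26.6)² = 59.70²; (x − 4.9)² + (y + 6.1)² = 30.15².
Subtracting the ST_04 equation from the ST_05 and ST_06 equations removes the quadratic terms:
-152.0 x − 83.2 y = 150.75
-42.6 x − 42.2 y = -320.56
Solving the 2×2 system: x ≈ -11.5, y ≈ 19.2 km.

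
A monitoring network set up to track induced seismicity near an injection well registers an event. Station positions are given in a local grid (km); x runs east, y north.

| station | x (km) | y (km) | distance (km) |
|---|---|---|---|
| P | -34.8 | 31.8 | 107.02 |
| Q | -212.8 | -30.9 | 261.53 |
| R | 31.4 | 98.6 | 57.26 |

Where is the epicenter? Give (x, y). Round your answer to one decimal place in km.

Circle about each station: (x + 34.8)² + (y − 31.8)² = 107.02²; (x + 212.8)² + (y + 30.9)² = 261.53²; (x − 31.4)² + (y − 98.6)² = 57.26².
Subtracting pairs of circle equations eliminates x²+y² and gives linear equations (the radical axes):
-356.0 x − 125.4 y = -12928.29
132.4 x + 133.6 y = 16660.21
Solving the 2×2 system: x ≈ -11.7, y ≈ 136.3 km.
Check against P (with the unrounded x, y): √((x + 34.8)²+(y − 31.8)²) = 107.01 ≈ 107.02 km. ✓

x ≈ -11.7 km, y ≈ 136.3 km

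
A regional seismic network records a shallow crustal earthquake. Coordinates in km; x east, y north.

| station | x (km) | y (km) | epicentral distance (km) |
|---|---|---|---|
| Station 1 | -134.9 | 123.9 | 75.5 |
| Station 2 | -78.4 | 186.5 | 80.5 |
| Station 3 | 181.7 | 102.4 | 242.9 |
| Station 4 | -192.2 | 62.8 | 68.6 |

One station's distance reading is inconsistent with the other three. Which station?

Station 4

Solve using three stations at a time. Using Station 1, Station 2, Station 3 (subtract circle equations pairwise → linear system) gives (x, y) ≈ (-61.1, 107.9).
Distances from that point to each station vs reported:
  Station 1: calculated 75.5 vs reported 75.5 → residual 0.0 km
  Station 2: calculated 80.5 vs reported 80.5 → residual 0.0 km
  Station 3: calculated 242.9 vs reported 242.9 → residual 0.0 km
  Station 4: calculated 138.6 vs reported 68.6 → residual 70.0 km
Station 1, Station 2, Station 3 are mutually consistent (residuals ≈ 0); Station 4 is off by 70.0 km.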